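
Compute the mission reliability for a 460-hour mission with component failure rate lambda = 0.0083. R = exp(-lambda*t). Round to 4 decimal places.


lambda = 0.0083
mission_time = 460
lambda * t = 0.0083 * 460 = 3.818
R = exp(-3.818)
R = 0.022

0.022


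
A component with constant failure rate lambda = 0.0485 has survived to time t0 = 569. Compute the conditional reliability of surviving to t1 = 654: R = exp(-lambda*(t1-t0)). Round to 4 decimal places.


lambda = 0.0485
t0 = 569, t1 = 654
t1 - t0 = 85
lambda * (t1-t0) = 0.0485 * 85 = 4.1225
R = exp(-4.1225)
R = 0.0162

0.0162


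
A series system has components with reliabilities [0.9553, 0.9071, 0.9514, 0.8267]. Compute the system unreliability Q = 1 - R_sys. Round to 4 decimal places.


Components: [0.9553, 0.9071, 0.9514, 0.8267]
After component 1: product = 0.9553
After component 2: product = 0.8666
After component 3: product = 0.8244
After component 4: product = 0.6816
R_sys = 0.6816
Q = 1 - 0.6816 = 0.3184

0.3184


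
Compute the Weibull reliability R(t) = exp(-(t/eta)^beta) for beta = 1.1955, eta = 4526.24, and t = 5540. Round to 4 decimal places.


beta = 1.1955, eta = 4526.24, t = 5540
t/eta = 5540 / 4526.24 = 1.224
(t/eta)^beta = 1.224^1.1955 = 1.2733
R(t) = exp(-1.2733)
R(t) = 0.2799

0.2799


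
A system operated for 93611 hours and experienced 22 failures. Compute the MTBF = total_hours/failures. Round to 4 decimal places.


total_hours = 93611
failures = 22
MTBF = 93611 / 22
MTBF = 4255.0455

4255.0455


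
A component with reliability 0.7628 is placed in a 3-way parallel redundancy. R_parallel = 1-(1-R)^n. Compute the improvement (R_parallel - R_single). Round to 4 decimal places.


R_single = 0.7628, n = 3
1 - R_single = 0.2372
(1 - R_single)^n = 0.2372^3 = 0.0133
R_parallel = 1 - 0.0133 = 0.9867
Improvement = 0.9867 - 0.7628
Improvement = 0.2239

0.2239


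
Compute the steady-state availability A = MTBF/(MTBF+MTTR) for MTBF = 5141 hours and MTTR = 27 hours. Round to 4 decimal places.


MTBF = 5141
MTTR = 27
MTBF + MTTR = 5168
A = 5141 / 5168
A = 0.9948

0.9948


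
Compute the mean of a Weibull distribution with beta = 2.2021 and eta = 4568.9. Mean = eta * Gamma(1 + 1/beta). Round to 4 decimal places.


beta = 2.2021, eta = 4568.9
1/beta = 0.4541
1 + 1/beta = 1.4541
Gamma(1.4541) = 0.8856
Mean = 4568.9 * 0.8856
Mean = 4046.3434

4046.3434


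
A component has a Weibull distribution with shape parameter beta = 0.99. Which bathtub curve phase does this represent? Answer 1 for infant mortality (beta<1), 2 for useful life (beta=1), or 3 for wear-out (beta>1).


beta = 0.99
Compare beta to 1:
beta < 1 => infant mortality (phase 1)
beta = 1 => useful life (phase 2)
beta > 1 => wear-out (phase 3)
Since beta = 0.99, this is infant mortality (decreasing failure rate)
Phase = 1

1


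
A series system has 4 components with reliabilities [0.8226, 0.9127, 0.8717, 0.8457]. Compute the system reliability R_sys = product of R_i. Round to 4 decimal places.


Components: [0.8226, 0.9127, 0.8717, 0.8457]
After component 1 (R=0.8226): product = 0.8226
After component 2 (R=0.9127): product = 0.7508
After component 3 (R=0.8717): product = 0.6545
After component 4 (R=0.8457): product = 0.5535
R_sys = 0.5535

0.5535


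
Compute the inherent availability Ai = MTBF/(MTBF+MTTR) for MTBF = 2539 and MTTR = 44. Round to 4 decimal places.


MTBF = 2539
MTTR = 44
MTBF + MTTR = 2583
Ai = 2539 / 2583
Ai = 0.983

0.983


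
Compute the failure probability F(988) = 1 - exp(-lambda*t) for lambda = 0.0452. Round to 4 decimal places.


lambda = 0.0452, t = 988
lambda * t = 44.6576
exp(-44.6576) = 0.0
F(t) = 1 - 0.0
F(t) = 1.0

1.0


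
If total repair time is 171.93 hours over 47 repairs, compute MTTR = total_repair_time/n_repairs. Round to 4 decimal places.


total_repair_time = 171.93
n_repairs = 47
MTTR = 171.93 / 47
MTTR = 3.6581

3.6581


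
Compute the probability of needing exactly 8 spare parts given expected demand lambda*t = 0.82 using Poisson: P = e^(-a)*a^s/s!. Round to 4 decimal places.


a = 0.82, s = 8
e^(-a) = e^(-0.82) = 0.4404
a^s = 0.82^8 = 0.2044
s! = 40320
P = 0.4404 * 0.2044 / 40320
P = 0.0

0.0


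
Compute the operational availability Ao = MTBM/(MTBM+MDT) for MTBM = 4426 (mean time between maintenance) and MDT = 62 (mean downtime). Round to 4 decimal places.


MTBM = 4426
MDT = 62
MTBM + MDT = 4488
Ao = 4426 / 4488
Ao = 0.9862

0.9862


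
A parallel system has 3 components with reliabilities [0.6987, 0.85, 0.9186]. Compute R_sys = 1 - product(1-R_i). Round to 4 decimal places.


Components: [0.6987, 0.85, 0.9186]
(1 - 0.6987) = 0.3013, running product = 0.3013
(1 - 0.85) = 0.15, running product = 0.0452
(1 - 0.9186) = 0.0814, running product = 0.0037
Product of (1-R_i) = 0.0037
R_sys = 1 - 0.0037 = 0.9963

0.9963


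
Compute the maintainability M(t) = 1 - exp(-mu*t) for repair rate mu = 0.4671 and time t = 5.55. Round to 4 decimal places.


mu = 0.4671, t = 5.55
mu * t = 0.4671 * 5.55 = 2.5924
exp(-2.5924) = 0.0748
M(t) = 1 - 0.0748
M(t) = 0.9252

0.9252


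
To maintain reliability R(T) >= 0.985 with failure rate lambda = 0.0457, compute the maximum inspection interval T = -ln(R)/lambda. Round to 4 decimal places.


R_target = 0.985
lambda = 0.0457
-ln(0.985) = 0.0151
T = 0.0151 / 0.0457
T = 0.3307

0.3307


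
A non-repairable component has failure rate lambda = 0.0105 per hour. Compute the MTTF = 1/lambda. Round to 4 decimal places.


lambda = 0.0105
MTTF = 1 / 0.0105
MTTF = 95.2381

95.2381


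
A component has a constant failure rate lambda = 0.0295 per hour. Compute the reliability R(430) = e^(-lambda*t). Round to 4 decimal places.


lambda = 0.0295
t = 430
lambda * t = 12.685
R(t) = e^(-12.685)
R(t) = 0.0

0.0


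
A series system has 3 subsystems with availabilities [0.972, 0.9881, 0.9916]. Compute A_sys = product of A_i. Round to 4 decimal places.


Subsystems: [0.972, 0.9881, 0.9916]
After subsystem 1 (A=0.972): product = 0.972
After subsystem 2 (A=0.9881): product = 0.9604
After subsystem 3 (A=0.9916): product = 0.9524
A_sys = 0.9524

0.9524


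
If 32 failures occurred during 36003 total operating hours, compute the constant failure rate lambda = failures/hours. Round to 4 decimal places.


failures = 32
total_hours = 36003
lambda = 32 / 36003
lambda = 0.0009

0.0009


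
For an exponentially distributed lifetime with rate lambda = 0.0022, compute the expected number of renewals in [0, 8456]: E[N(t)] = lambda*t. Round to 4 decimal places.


lambda = 0.0022
t = 8456
E[N(t)] = lambda * t
E[N(t)] = 0.0022 * 8456
E[N(t)] = 18.6032

18.6032


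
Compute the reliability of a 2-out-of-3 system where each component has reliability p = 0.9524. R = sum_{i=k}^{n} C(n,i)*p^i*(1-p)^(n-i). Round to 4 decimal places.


k = 2, n = 3, p = 0.9524
i=2: C(3,2)=3 * 0.9524^2 * 0.0476^1 = 0.1295
i=3: C(3,3)=1 * 0.9524^3 * 0.0476^0 = 0.8639
R = sum of terms = 0.9934

0.9934


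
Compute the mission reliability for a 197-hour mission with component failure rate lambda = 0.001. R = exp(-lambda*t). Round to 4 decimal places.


lambda = 0.001
mission_time = 197
lambda * t = 0.001 * 197 = 0.197
R = exp(-0.197)
R = 0.8212

0.8212


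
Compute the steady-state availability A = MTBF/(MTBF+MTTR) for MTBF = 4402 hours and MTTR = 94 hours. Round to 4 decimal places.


MTBF = 4402
MTTR = 94
MTBF + MTTR = 4496
A = 4402 / 4496
A = 0.9791

0.9791


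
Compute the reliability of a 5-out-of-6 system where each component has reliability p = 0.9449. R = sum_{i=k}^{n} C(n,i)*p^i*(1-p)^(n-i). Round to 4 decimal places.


k = 5, n = 6, p = 0.9449
i=5: C(6,5)=6 * 0.9449^5 * 0.0551^1 = 0.249
i=6: C(6,6)=1 * 0.9449^6 * 0.0551^0 = 0.7117
R = sum of terms = 0.9607

0.9607


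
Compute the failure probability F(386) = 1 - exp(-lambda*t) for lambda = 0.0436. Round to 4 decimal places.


lambda = 0.0436, t = 386
lambda * t = 16.8296
exp(-16.8296) = 0.0
F(t) = 1 - 0.0
F(t) = 1.0

1.0


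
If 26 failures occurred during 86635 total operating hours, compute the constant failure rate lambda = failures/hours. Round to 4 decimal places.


failures = 26
total_hours = 86635
lambda = 26 / 86635
lambda = 0.0003

0.0003


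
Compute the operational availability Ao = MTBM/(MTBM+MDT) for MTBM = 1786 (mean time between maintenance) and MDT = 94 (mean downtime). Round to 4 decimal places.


MTBM = 1786
MDT = 94
MTBM + MDT = 1880
Ao = 1786 / 1880
Ao = 0.95

0.95


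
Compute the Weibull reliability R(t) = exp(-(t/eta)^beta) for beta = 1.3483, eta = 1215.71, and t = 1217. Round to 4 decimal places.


beta = 1.3483, eta = 1215.71, t = 1217
t/eta = 1217 / 1215.71 = 1.0011
(t/eta)^beta = 1.0011^1.3483 = 1.0014
R(t) = exp(-1.0014)
R(t) = 0.3674

0.3674


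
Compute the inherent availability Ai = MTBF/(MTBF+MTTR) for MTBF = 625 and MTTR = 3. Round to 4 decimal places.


MTBF = 625
MTTR = 3
MTBF + MTTR = 628
Ai = 625 / 628
Ai = 0.9952

0.9952


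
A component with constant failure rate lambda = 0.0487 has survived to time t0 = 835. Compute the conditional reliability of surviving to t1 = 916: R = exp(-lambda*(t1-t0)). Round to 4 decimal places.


lambda = 0.0487
t0 = 835, t1 = 916
t1 - t0 = 81
lambda * (t1-t0) = 0.0487 * 81 = 3.9447
R = exp(-3.9447)
R = 0.0194

0.0194


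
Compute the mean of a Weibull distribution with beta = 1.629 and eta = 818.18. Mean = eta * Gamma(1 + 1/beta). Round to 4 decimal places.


beta = 1.629, eta = 818.18
1/beta = 0.6139
1 + 1/beta = 1.6139
Gamma(1.6139) = 0.8952
Mean = 818.18 * 0.8952
Mean = 732.3962

732.3962


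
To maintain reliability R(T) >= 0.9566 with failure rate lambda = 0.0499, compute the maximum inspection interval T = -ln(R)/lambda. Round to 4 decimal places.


R_target = 0.9566
lambda = 0.0499
-ln(0.9566) = 0.0444
T = 0.0444 / 0.0499
T = 0.8892

0.8892


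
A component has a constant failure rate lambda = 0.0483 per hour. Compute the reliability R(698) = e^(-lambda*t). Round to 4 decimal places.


lambda = 0.0483
t = 698
lambda * t = 33.7134
R(t) = e^(-33.7134)
R(t) = 0.0

0.0


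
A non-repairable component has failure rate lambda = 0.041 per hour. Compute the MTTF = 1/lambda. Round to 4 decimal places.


lambda = 0.041
MTTF = 1 / 0.041
MTTF = 24.3902

24.3902


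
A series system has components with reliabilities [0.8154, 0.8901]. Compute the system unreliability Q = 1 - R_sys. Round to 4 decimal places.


Components: [0.8154, 0.8901]
After component 1: product = 0.8154
After component 2: product = 0.7258
R_sys = 0.7258
Q = 1 - 0.7258 = 0.2742

0.2742


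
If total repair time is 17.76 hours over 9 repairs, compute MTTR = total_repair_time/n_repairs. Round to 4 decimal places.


total_repair_time = 17.76
n_repairs = 9
MTTR = 17.76 / 9
MTTR = 1.9733

1.9733


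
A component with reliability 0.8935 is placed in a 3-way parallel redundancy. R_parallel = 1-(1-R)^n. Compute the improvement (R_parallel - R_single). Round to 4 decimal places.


R_single = 0.8935, n = 3
1 - R_single = 0.1065
(1 - R_single)^n = 0.1065^3 = 0.0012
R_parallel = 1 - 0.0012 = 0.9988
Improvement = 0.9988 - 0.8935
Improvement = 0.1053

0.1053


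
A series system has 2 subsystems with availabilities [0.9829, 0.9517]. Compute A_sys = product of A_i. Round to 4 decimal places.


Subsystems: [0.9829, 0.9517]
After subsystem 1 (A=0.9829): product = 0.9829
After subsystem 2 (A=0.9517): product = 0.9354
A_sys = 0.9354

0.9354


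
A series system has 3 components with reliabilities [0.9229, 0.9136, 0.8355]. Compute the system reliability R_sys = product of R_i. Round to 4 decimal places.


Components: [0.9229, 0.9136, 0.8355]
After component 1 (R=0.9229): product = 0.9229
After component 2 (R=0.9136): product = 0.8432
After component 3 (R=0.8355): product = 0.7045
R_sys = 0.7045

0.7045


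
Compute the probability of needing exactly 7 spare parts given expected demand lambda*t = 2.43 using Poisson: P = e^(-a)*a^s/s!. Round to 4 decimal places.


a = 2.43, s = 7
e^(-a) = e^(-2.43) = 0.088
a^s = 2.43^7 = 500.3155
s! = 5040
P = 0.088 * 500.3155 / 5040
P = 0.0087

0.0087


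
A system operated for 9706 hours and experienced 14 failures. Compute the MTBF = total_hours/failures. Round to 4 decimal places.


total_hours = 9706
failures = 14
MTBF = 9706 / 14
MTBF = 693.2857

693.2857


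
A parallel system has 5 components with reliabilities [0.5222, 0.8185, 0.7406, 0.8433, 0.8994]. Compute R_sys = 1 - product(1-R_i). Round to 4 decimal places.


Components: [0.5222, 0.8185, 0.7406, 0.8433, 0.8994]
(1 - 0.5222) = 0.4778, running product = 0.4778
(1 - 0.8185) = 0.1815, running product = 0.0867
(1 - 0.7406) = 0.2594, running product = 0.0225
(1 - 0.8433) = 0.1567, running product = 0.0035
(1 - 0.8994) = 0.1006, running product = 0.0004
Product of (1-R_i) = 0.0004
R_sys = 1 - 0.0004 = 0.9996

0.9996


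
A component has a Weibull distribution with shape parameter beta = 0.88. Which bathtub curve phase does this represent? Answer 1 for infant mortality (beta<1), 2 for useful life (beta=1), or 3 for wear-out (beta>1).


beta = 0.88
Compare beta to 1:
beta < 1 => infant mortality (phase 1)
beta = 1 => useful life (phase 2)
beta > 1 => wear-out (phase 3)
Since beta = 0.88, this is infant mortality (decreasing failure rate)
Phase = 1

1


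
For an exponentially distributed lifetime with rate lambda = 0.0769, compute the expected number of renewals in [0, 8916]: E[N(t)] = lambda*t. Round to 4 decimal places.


lambda = 0.0769
t = 8916
E[N(t)] = lambda * t
E[N(t)] = 0.0769 * 8916
E[N(t)] = 685.6404

685.6404


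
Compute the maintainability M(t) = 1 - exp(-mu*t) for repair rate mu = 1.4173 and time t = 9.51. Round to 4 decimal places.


mu = 1.4173, t = 9.51
mu * t = 1.4173 * 9.51 = 13.4785
exp(-13.4785) = 0.0
M(t) = 1 - 0.0
M(t) = 1.0

1.0


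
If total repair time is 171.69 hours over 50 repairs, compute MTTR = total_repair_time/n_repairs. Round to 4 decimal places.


total_repair_time = 171.69
n_repairs = 50
MTTR = 171.69 / 50
MTTR = 3.4338

3.4338


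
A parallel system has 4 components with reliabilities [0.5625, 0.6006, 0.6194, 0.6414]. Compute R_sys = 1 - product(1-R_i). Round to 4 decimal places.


Components: [0.5625, 0.6006, 0.6194, 0.6414]
(1 - 0.5625) = 0.4375, running product = 0.4375
(1 - 0.6006) = 0.3994, running product = 0.1747
(1 - 0.6194) = 0.3806, running product = 0.0665
(1 - 0.6414) = 0.3586, running product = 0.0238
Product of (1-R_i) = 0.0238
R_sys = 1 - 0.0238 = 0.9762

0.9762


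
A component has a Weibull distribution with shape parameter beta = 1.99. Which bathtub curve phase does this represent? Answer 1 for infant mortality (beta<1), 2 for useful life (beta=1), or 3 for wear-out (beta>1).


beta = 1.99
Compare beta to 1:
beta < 1 => infant mortality (phase 1)
beta = 1 => useful life (phase 2)
beta > 1 => wear-out (phase 3)
Since beta = 1.99, this is wear-out (increasing failure rate)
Phase = 3

3


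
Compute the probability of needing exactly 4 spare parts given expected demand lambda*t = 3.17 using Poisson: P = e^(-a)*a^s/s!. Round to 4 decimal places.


a = 3.17, s = 4
e^(-a) = e^(-3.17) = 0.042
a^s = 3.17^4 = 100.9804
s! = 24
P = 0.042 * 100.9804 / 24
P = 0.1767

0.1767


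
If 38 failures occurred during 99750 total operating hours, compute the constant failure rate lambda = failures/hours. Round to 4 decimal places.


failures = 38
total_hours = 99750
lambda = 38 / 99750
lambda = 0.0004

0.0004


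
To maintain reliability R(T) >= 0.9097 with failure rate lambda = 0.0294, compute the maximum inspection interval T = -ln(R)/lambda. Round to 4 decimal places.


R_target = 0.9097
lambda = 0.0294
-ln(0.9097) = 0.0946
T = 0.0946 / 0.0294
T = 3.2191

3.2191


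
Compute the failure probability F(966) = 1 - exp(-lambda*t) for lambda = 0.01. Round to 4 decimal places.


lambda = 0.01, t = 966
lambda * t = 9.66
exp(-9.66) = 0.0001
F(t) = 1 - 0.0001
F(t) = 0.9999

0.9999


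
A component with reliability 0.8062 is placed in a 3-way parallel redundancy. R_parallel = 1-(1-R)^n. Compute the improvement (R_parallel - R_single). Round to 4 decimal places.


R_single = 0.8062, n = 3
1 - R_single = 0.1938
(1 - R_single)^n = 0.1938^3 = 0.0073
R_parallel = 1 - 0.0073 = 0.9927
Improvement = 0.9927 - 0.8062
Improvement = 0.1865

0.1865


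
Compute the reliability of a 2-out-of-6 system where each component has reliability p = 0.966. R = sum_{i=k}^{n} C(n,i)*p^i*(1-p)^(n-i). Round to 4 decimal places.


k = 2, n = 6, p = 0.966
i=2: C(6,2)=15 * 0.966^2 * 0.034^4 = 0.0
i=3: C(6,3)=20 * 0.966^3 * 0.034^3 = 0.0007
i=4: C(6,4)=15 * 0.966^4 * 0.034^2 = 0.0151
i=5: C(6,5)=6 * 0.966^5 * 0.034^1 = 0.1716
i=6: C(6,6)=1 * 0.966^6 * 0.034^0 = 0.8126
R = sum of terms = 1.0

1.0


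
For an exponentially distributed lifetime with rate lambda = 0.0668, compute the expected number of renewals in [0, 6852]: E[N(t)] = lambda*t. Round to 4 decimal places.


lambda = 0.0668
t = 6852
E[N(t)] = lambda * t
E[N(t)] = 0.0668 * 6852
E[N(t)] = 457.7136

457.7136


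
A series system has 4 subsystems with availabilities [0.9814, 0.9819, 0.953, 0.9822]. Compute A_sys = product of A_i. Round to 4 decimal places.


Subsystems: [0.9814, 0.9819, 0.953, 0.9822]
After subsystem 1 (A=0.9814): product = 0.9814
After subsystem 2 (A=0.9819): product = 0.9636
After subsystem 3 (A=0.953): product = 0.9183
After subsystem 4 (A=0.9822): product = 0.902
A_sys = 0.902

0.902


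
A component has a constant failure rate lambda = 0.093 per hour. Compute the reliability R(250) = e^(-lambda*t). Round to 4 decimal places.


lambda = 0.093
t = 250
lambda * t = 23.25
R(t) = e^(-23.25)
R(t) = 0.0

0.0


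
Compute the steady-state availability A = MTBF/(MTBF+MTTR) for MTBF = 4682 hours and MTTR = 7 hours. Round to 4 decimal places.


MTBF = 4682
MTTR = 7
MTBF + MTTR = 4689
A = 4682 / 4689
A = 0.9985

0.9985


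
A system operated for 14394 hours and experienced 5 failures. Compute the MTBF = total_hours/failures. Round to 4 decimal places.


total_hours = 14394
failures = 5
MTBF = 14394 / 5
MTBF = 2878.8

2878.8


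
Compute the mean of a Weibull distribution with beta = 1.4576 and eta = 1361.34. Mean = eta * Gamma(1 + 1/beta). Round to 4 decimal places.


beta = 1.4576, eta = 1361.34
1/beta = 0.6861
1 + 1/beta = 1.6861
Gamma(1.6861) = 0.9061
Mean = 1361.34 * 0.9061
Mean = 1233.4706

1233.4706


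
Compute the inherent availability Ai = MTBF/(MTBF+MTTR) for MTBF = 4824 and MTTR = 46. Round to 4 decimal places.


MTBF = 4824
MTTR = 46
MTBF + MTTR = 4870
Ai = 4824 / 4870
Ai = 0.9906

0.9906


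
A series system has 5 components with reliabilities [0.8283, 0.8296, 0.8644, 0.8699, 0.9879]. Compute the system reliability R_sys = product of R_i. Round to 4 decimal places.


Components: [0.8283, 0.8296, 0.8644, 0.8699, 0.9879]
After component 1 (R=0.8283): product = 0.8283
After component 2 (R=0.8296): product = 0.6872
After component 3 (R=0.8644): product = 0.594
After component 4 (R=0.8699): product = 0.5167
After component 5 (R=0.9879): product = 0.5105
R_sys = 0.5105

0.5105


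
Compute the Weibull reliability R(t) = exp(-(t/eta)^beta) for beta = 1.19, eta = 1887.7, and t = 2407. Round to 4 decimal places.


beta = 1.19, eta = 1887.7, t = 2407
t/eta = 2407 / 1887.7 = 1.2751
(t/eta)^beta = 1.2751^1.19 = 1.3354
R(t) = exp(-1.3354)
R(t) = 0.2631

0.2631


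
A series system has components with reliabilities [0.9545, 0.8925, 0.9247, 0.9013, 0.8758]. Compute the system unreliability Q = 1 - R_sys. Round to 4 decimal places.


Components: [0.9545, 0.8925, 0.9247, 0.9013, 0.8758]
After component 1: product = 0.9545
After component 2: product = 0.8519
After component 3: product = 0.7877
After component 4: product = 0.71
After component 5: product = 0.6218
R_sys = 0.6218
Q = 1 - 0.6218 = 0.3782

0.3782


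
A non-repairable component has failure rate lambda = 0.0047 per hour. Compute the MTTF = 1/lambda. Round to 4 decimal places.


lambda = 0.0047
MTTF = 1 / 0.0047
MTTF = 212.766

212.766


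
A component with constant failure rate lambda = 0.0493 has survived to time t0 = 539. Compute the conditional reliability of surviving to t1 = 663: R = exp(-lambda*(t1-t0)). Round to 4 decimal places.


lambda = 0.0493
t0 = 539, t1 = 663
t1 - t0 = 124
lambda * (t1-t0) = 0.0493 * 124 = 6.1132
R = exp(-6.1132)
R = 0.0022

0.0022


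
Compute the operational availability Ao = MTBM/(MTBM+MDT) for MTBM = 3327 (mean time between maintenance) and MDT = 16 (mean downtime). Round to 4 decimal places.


MTBM = 3327
MDT = 16
MTBM + MDT = 3343
Ao = 3327 / 3343
Ao = 0.9952

0.9952


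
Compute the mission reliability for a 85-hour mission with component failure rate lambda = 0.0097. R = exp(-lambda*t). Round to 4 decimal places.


lambda = 0.0097
mission_time = 85
lambda * t = 0.0097 * 85 = 0.8245
R = exp(-0.8245)
R = 0.4385

0.4385


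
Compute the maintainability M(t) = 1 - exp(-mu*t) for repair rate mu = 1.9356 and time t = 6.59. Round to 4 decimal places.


mu = 1.9356, t = 6.59
mu * t = 1.9356 * 6.59 = 12.7556
exp(-12.7556) = 0.0
M(t) = 1 - 0.0
M(t) = 1.0

1.0


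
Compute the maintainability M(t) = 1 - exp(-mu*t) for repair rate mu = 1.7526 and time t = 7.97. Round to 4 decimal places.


mu = 1.7526, t = 7.97
mu * t = 1.7526 * 7.97 = 13.9682
exp(-13.9682) = 0.0
M(t) = 1 - 0.0
M(t) = 1.0

1.0


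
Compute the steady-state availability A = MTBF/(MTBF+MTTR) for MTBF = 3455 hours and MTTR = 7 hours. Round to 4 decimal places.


MTBF = 3455
MTTR = 7
MTBF + MTTR = 3462
A = 3455 / 3462
A = 0.998

0.998


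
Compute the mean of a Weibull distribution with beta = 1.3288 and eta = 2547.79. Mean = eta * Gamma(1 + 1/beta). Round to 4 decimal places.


beta = 1.3288, eta = 2547.79
1/beta = 0.7526
1 + 1/beta = 1.7526
Gamma(1.7526) = 0.9196
Mean = 2547.79 * 0.9196
Mean = 2343.0673

2343.0673


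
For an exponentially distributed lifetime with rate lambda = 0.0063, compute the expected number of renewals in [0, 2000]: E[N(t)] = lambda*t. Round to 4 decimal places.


lambda = 0.0063
t = 2000
E[N(t)] = lambda * t
E[N(t)] = 0.0063 * 2000
E[N(t)] = 12.6

12.6


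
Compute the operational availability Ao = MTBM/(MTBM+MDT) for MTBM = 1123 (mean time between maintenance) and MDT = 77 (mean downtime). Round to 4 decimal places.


MTBM = 1123
MDT = 77
MTBM + MDT = 1200
Ao = 1123 / 1200
Ao = 0.9358

0.9358


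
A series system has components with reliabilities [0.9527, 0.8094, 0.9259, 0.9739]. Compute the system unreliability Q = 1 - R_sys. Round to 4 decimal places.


Components: [0.9527, 0.8094, 0.9259, 0.9739]
After component 1: product = 0.9527
After component 2: product = 0.7711
After component 3: product = 0.714
After component 4: product = 0.6953
R_sys = 0.6953
Q = 1 - 0.6953 = 0.3047

0.3047


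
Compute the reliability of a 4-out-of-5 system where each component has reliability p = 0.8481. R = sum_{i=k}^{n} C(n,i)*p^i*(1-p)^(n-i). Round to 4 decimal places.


k = 4, n = 5, p = 0.8481
i=4: C(5,4)=5 * 0.8481^4 * 0.1519^1 = 0.3929
i=5: C(5,5)=1 * 0.8481^5 * 0.1519^0 = 0.4388
R = sum of terms = 0.8317

0.8317


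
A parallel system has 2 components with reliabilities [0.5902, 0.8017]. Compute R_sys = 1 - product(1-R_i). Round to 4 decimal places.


Components: [0.5902, 0.8017]
(1 - 0.5902) = 0.4098, running product = 0.4098
(1 - 0.8017) = 0.1983, running product = 0.0813
Product of (1-R_i) = 0.0813
R_sys = 1 - 0.0813 = 0.9187

0.9187


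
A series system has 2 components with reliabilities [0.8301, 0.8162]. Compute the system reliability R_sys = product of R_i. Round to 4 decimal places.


Components: [0.8301, 0.8162]
After component 1 (R=0.8301): product = 0.8301
After component 2 (R=0.8162): product = 0.6775
R_sys = 0.6775

0.6775


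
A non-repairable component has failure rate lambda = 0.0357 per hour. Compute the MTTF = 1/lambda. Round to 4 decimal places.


lambda = 0.0357
MTTF = 1 / 0.0357
MTTF = 28.0112

28.0112


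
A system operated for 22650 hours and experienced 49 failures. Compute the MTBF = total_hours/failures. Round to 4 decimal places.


total_hours = 22650
failures = 49
MTBF = 22650 / 49
MTBF = 462.2449

462.2449


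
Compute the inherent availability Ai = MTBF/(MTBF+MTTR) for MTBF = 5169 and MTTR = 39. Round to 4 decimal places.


MTBF = 5169
MTTR = 39
MTBF + MTTR = 5208
Ai = 5169 / 5208
Ai = 0.9925

0.9925


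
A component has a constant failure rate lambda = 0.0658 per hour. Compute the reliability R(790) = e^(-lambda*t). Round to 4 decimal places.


lambda = 0.0658
t = 790
lambda * t = 51.982
R(t) = e^(-51.982)
R(t) = 0.0

0.0


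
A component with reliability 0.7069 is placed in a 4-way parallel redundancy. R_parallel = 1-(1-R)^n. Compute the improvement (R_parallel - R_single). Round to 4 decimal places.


R_single = 0.7069, n = 4
1 - R_single = 0.2931
(1 - R_single)^n = 0.2931^4 = 0.0074
R_parallel = 1 - 0.0074 = 0.9926
Improvement = 0.9926 - 0.7069
Improvement = 0.2857

0.2857


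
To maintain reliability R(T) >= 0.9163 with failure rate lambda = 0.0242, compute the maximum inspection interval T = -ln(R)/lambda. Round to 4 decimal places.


R_target = 0.9163
lambda = 0.0242
-ln(0.9163) = 0.0874
T = 0.0874 / 0.0242
T = 3.612

3.612


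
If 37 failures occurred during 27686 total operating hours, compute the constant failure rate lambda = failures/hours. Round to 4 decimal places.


failures = 37
total_hours = 27686
lambda = 37 / 27686
lambda = 0.0013

0.0013


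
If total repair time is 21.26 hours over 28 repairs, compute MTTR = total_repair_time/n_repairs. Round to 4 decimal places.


total_repair_time = 21.26
n_repairs = 28
MTTR = 21.26 / 28
MTTR = 0.7593

0.7593


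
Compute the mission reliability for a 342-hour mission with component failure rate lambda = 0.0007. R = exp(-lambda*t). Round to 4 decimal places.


lambda = 0.0007
mission_time = 342
lambda * t = 0.0007 * 342 = 0.2394
R = exp(-0.2394)
R = 0.7871

0.7871


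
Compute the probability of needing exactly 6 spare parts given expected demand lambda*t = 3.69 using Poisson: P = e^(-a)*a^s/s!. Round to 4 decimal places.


a = 3.69, s = 6
e^(-a) = e^(-3.69) = 0.025
a^s = 3.69^6 = 2524.4001
s! = 720
P = 0.025 * 2524.4001 / 720
P = 0.0876

0.0876


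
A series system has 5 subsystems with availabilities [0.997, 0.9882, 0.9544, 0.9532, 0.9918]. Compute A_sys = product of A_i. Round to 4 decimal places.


Subsystems: [0.997, 0.9882, 0.9544, 0.9532, 0.9918]
After subsystem 1 (A=0.997): product = 0.997
After subsystem 2 (A=0.9882): product = 0.9852
After subsystem 3 (A=0.9544): product = 0.9403
After subsystem 4 (A=0.9532): product = 0.8963
After subsystem 5 (A=0.9918): product = 0.889
A_sys = 0.889

0.889


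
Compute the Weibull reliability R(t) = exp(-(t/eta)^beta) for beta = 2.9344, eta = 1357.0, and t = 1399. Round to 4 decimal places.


beta = 2.9344, eta = 1357.0, t = 1399
t/eta = 1399 / 1357.0 = 1.031
(t/eta)^beta = 1.031^2.9344 = 1.0936
R(t) = exp(-1.0936)
R(t) = 0.335

0.335


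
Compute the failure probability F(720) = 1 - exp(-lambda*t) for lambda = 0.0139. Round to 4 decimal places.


lambda = 0.0139, t = 720
lambda * t = 10.008
exp(-10.008) = 0.0
F(t) = 1 - 0.0
F(t) = 1.0

1.0


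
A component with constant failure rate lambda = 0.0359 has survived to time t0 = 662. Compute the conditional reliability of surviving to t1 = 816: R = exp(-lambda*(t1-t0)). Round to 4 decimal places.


lambda = 0.0359
t0 = 662, t1 = 816
t1 - t0 = 154
lambda * (t1-t0) = 0.0359 * 154 = 5.5286
R = exp(-5.5286)
R = 0.004

0.004


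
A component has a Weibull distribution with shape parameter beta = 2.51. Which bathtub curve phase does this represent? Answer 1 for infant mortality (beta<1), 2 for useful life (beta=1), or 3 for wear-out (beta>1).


beta = 2.51
Compare beta to 1:
beta < 1 => infant mortality (phase 1)
beta = 1 => useful life (phase 2)
beta > 1 => wear-out (phase 3)
Since beta = 2.51, this is wear-out (increasing failure rate)
Phase = 3

3


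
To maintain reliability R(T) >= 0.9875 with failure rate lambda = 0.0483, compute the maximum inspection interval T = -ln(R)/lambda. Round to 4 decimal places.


R_target = 0.9875
lambda = 0.0483
-ln(0.9875) = 0.0126
T = 0.0126 / 0.0483
T = 0.2604

0.2604


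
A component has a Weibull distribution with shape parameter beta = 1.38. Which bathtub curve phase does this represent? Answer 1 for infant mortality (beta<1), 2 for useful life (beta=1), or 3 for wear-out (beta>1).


beta = 1.38
Compare beta to 1:
beta < 1 => infant mortality (phase 1)
beta = 1 => useful life (phase 2)
beta > 1 => wear-out (phase 3)
Since beta = 1.38, this is wear-out (increasing failure rate)
Phase = 3

3


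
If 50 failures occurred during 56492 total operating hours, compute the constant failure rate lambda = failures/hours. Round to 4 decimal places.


failures = 50
total_hours = 56492
lambda = 50 / 56492
lambda = 0.0009

0.0009


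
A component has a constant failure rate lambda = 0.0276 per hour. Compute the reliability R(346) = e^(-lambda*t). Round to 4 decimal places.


lambda = 0.0276
t = 346
lambda * t = 9.5496
R(t) = e^(-9.5496)
R(t) = 0.0001

0.0001


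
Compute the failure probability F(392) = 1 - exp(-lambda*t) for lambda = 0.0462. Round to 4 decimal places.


lambda = 0.0462, t = 392
lambda * t = 18.1104
exp(-18.1104) = 0.0
F(t) = 1 - 0.0
F(t) = 1.0

1.0


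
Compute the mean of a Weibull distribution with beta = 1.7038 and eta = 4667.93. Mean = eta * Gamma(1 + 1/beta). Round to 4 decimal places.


beta = 1.7038, eta = 4667.93
1/beta = 0.5869
1 + 1/beta = 1.5869
Gamma(1.5869) = 0.8921
Mean = 4667.93 * 0.8921
Mean = 4164.3047

4164.3047


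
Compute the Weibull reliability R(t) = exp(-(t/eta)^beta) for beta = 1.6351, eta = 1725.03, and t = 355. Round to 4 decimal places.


beta = 1.6351, eta = 1725.03, t = 355
t/eta = 355 / 1725.03 = 0.2058
(t/eta)^beta = 0.2058^1.6351 = 0.0754
R(t) = exp(-0.0754)
R(t) = 0.9274

0.9274


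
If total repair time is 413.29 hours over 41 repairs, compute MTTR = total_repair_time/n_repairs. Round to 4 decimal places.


total_repair_time = 413.29
n_repairs = 41
MTTR = 413.29 / 41
MTTR = 10.0802

10.0802


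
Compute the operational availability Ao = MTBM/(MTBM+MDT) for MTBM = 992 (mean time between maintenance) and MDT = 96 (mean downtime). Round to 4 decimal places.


MTBM = 992
MDT = 96
MTBM + MDT = 1088
Ao = 992 / 1088
Ao = 0.9118

0.9118


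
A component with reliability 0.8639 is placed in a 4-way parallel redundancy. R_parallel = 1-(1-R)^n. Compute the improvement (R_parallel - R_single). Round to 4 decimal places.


R_single = 0.8639, n = 4
1 - R_single = 0.1361
(1 - R_single)^n = 0.1361^4 = 0.0003
R_parallel = 1 - 0.0003 = 0.9997
Improvement = 0.9997 - 0.8639
Improvement = 0.1358

0.1358


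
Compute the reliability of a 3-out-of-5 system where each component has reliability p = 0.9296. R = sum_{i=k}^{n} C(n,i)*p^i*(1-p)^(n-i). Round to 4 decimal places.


k = 3, n = 5, p = 0.9296
i=3: C(5,3)=10 * 0.9296^3 * 0.0704^2 = 0.0398
i=4: C(5,4)=5 * 0.9296^4 * 0.0704^1 = 0.2629
i=5: C(5,5)=1 * 0.9296^5 * 0.0704^0 = 0.6942
R = sum of terms = 0.9969

0.9969


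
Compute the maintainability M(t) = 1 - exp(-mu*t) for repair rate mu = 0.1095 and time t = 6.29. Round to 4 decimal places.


mu = 0.1095, t = 6.29
mu * t = 0.1095 * 6.29 = 0.6888
exp(-0.6888) = 0.5022
M(t) = 1 - 0.5022
M(t) = 0.4978

0.4978


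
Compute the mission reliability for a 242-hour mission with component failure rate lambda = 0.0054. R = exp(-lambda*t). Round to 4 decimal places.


lambda = 0.0054
mission_time = 242
lambda * t = 0.0054 * 242 = 1.3068
R = exp(-1.3068)
R = 0.2707

0.2707


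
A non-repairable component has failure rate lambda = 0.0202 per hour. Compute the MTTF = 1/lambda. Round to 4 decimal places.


lambda = 0.0202
MTTF = 1 / 0.0202
MTTF = 49.505

49.505


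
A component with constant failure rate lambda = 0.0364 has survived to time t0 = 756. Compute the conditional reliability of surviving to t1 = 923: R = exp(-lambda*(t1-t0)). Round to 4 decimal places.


lambda = 0.0364
t0 = 756, t1 = 923
t1 - t0 = 167
lambda * (t1-t0) = 0.0364 * 167 = 6.0788
R = exp(-6.0788)
R = 0.0023

0.0023


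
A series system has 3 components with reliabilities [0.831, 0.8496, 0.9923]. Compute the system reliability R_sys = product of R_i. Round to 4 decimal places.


Components: [0.831, 0.8496, 0.9923]
After component 1 (R=0.831): product = 0.831
After component 2 (R=0.8496): product = 0.706
After component 3 (R=0.9923): product = 0.7006
R_sys = 0.7006

0.7006


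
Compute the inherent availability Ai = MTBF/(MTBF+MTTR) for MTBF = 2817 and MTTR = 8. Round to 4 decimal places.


MTBF = 2817
MTTR = 8
MTBF + MTTR = 2825
Ai = 2817 / 2825
Ai = 0.9972

0.9972


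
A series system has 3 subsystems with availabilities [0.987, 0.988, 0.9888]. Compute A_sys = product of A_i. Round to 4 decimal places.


Subsystems: [0.987, 0.988, 0.9888]
After subsystem 1 (A=0.987): product = 0.987
After subsystem 2 (A=0.988): product = 0.9752
After subsystem 3 (A=0.9888): product = 0.9642
A_sys = 0.9642

0.9642


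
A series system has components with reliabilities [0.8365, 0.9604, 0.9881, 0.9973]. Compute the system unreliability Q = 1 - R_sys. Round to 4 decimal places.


Components: [0.8365, 0.9604, 0.9881, 0.9973]
After component 1: product = 0.8365
After component 2: product = 0.8034
After component 3: product = 0.7938
After component 4: product = 0.7917
R_sys = 0.7917
Q = 1 - 0.7917 = 0.2083

0.2083


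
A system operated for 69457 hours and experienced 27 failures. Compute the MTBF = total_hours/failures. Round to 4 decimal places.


total_hours = 69457
failures = 27
MTBF = 69457 / 27
MTBF = 2572.4815

2572.4815


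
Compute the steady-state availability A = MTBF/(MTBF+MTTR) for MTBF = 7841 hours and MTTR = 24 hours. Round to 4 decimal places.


MTBF = 7841
MTTR = 24
MTBF + MTTR = 7865
A = 7841 / 7865
A = 0.9969

0.9969


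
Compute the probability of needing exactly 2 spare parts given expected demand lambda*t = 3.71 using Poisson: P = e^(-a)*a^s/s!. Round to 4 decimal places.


a = 3.71, s = 2
e^(-a) = e^(-3.71) = 0.0245
a^s = 3.71^2 = 13.7641
s! = 2
P = 0.0245 * 13.7641 / 2
P = 0.1685

0.1685


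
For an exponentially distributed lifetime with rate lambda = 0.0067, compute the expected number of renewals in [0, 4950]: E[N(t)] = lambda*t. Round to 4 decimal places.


lambda = 0.0067
t = 4950
E[N(t)] = lambda * t
E[N(t)] = 0.0067 * 4950
E[N(t)] = 33.165

33.165


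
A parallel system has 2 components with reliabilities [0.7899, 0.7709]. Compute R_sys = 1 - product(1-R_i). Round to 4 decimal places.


Components: [0.7899, 0.7709]
(1 - 0.7899) = 0.2101, running product = 0.2101
(1 - 0.7709) = 0.2291, running product = 0.0481
Product of (1-R_i) = 0.0481
R_sys = 1 - 0.0481 = 0.9519

0.9519


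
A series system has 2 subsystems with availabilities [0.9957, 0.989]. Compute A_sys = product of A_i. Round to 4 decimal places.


Subsystems: [0.9957, 0.989]
After subsystem 1 (A=0.9957): product = 0.9957
After subsystem 2 (A=0.989): product = 0.9847
A_sys = 0.9847

0.9847


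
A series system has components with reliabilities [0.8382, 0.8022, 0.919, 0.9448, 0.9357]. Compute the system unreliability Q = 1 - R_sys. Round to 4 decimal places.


Components: [0.8382, 0.8022, 0.919, 0.9448, 0.9357]
After component 1: product = 0.8382
After component 2: product = 0.6724
After component 3: product = 0.6179
After component 4: product = 0.5838
After component 5: product = 0.5463
R_sys = 0.5463
Q = 1 - 0.5463 = 0.4537

0.4537


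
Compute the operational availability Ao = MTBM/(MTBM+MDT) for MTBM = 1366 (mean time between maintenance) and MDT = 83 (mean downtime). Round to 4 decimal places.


MTBM = 1366
MDT = 83
MTBM + MDT = 1449
Ao = 1366 / 1449
Ao = 0.9427

0.9427


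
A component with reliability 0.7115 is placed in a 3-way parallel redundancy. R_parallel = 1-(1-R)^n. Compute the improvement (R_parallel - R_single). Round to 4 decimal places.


R_single = 0.7115, n = 3
1 - R_single = 0.2885
(1 - R_single)^n = 0.2885^3 = 0.024
R_parallel = 1 - 0.024 = 0.976
Improvement = 0.976 - 0.7115
Improvement = 0.2645

0.2645


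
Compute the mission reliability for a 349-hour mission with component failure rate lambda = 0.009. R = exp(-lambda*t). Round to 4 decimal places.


lambda = 0.009
mission_time = 349
lambda * t = 0.009 * 349 = 3.141
R = exp(-3.141)
R = 0.0432

0.0432


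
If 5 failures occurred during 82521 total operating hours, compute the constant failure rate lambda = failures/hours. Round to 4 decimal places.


failures = 5
total_hours = 82521
lambda = 5 / 82521
lambda = 0.0001

0.0001


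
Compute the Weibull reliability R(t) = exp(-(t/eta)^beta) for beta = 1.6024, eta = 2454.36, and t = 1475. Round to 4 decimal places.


beta = 1.6024, eta = 2454.36, t = 1475
t/eta = 1475 / 2454.36 = 0.601
(t/eta)^beta = 0.601^1.6024 = 0.4422
R(t) = exp(-0.4422)
R(t) = 0.6426

0.6426


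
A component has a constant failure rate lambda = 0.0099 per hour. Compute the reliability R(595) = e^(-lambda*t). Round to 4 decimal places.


lambda = 0.0099
t = 595
lambda * t = 5.8905
R(t) = e^(-5.8905)
R(t) = 0.0028

0.0028


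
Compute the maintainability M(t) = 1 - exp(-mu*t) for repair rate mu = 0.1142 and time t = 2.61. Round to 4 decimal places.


mu = 0.1142, t = 2.61
mu * t = 0.1142 * 2.61 = 0.2981
exp(-0.2981) = 0.7423
M(t) = 1 - 0.7423
M(t) = 0.2577

0.2577


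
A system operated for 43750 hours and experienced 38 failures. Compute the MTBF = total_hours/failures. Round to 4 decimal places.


total_hours = 43750
failures = 38
MTBF = 43750 / 38
MTBF = 1151.3158

1151.3158


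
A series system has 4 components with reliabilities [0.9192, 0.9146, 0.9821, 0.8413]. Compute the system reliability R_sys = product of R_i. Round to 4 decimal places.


Components: [0.9192, 0.9146, 0.9821, 0.8413]
After component 1 (R=0.9192): product = 0.9192
After component 2 (R=0.9146): product = 0.8407
After component 3 (R=0.9821): product = 0.8257
After component 4 (R=0.8413): product = 0.6946
R_sys = 0.6946

0.6946


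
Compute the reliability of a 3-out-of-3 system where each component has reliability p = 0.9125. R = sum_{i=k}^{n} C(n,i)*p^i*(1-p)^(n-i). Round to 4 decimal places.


k = 3, n = 3, p = 0.9125
i=3: C(3,3)=1 * 0.9125^3 * 0.0875^0 = 0.7598
R = sum of terms = 0.7598

0.7598


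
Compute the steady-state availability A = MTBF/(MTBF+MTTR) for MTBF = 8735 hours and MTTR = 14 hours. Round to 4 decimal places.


MTBF = 8735
MTTR = 14
MTBF + MTTR = 8749
A = 8735 / 8749
A = 0.9984

0.9984


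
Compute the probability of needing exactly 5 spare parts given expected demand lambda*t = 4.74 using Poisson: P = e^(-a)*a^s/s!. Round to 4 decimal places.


a = 4.74, s = 5
e^(-a) = e^(-4.74) = 0.0087
a^s = 4.74^5 = 2392.7191
s! = 120
P = 0.0087 * 2392.7191 / 120
P = 0.1742

0.1742


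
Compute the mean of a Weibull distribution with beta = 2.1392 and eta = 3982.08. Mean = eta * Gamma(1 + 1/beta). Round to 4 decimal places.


beta = 2.1392, eta = 3982.08
1/beta = 0.4675
1 + 1/beta = 1.4675
Gamma(1.4675) = 0.8856
Mean = 3982.08 * 0.8856
Mean = 3526.6007

3526.6007


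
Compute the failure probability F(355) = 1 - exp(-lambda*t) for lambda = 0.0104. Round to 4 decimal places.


lambda = 0.0104, t = 355
lambda * t = 3.692
exp(-3.692) = 0.0249
F(t) = 1 - 0.0249
F(t) = 0.9751

0.9751


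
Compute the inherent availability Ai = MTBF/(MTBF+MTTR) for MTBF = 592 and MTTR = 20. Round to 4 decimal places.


MTBF = 592
MTTR = 20
MTBF + MTTR = 612
Ai = 592 / 612
Ai = 0.9673

0.9673


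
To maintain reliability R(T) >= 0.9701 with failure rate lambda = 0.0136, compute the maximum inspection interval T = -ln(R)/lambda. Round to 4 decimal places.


R_target = 0.9701
lambda = 0.0136
-ln(0.9701) = 0.0304
T = 0.0304 / 0.0136
T = 2.2321

2.2321
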